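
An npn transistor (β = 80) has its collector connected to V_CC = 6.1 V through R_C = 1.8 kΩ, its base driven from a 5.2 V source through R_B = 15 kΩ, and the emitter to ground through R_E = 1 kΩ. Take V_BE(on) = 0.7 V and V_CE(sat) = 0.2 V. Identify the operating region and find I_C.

Assume active: I_B = (5.2 − 0.7)/(15 + 81×1) = 0.0469 mA, I_C = β·I_B = 3.75 mA.
Then V_CE = 6.1 − 3.75×1.8 − 3.8×1 = -4.45 V < 0.2 V — the active assumption fails.
Re-solve with V_CE = 0.2 V. KCL at the emitter: V_E/R_E = (V_BB−0.7−V_E)/R_B + (V_CC−0.2−V_E)/R_C, giving V_E = 2.21 V.
I_C = (V_CC − 0.2 − V_E)/R_C = (5.9 − 2.21)/1.8 = 2.05 mA.
Check: I_B = (4.5 − 2.21)/15 = 0.153 mA, and β·I_B = 12.2 mA > I_C, confirming saturation.

saturation; I_C ≈ 2.1 mA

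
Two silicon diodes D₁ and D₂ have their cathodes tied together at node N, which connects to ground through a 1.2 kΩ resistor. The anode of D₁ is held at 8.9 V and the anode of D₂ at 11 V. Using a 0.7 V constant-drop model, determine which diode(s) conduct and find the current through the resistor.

Assume both conduct. Then node N would need to be at both 8.9−0.7 = 8.2 V and 11−0.7 = 10.3 V, which is impossible.
Assume only D₂ conducts: V_N = 11 − 0.7 = 10.3 V, so I_R = 10.3/1.2 = 8.58 mA.
Check D₁: its anode-to-cathode voltage is 8.9 − 10.3 = -1.4 V < 0.7 V, so it is off. The assumption is consistent.

Only D₂ conducts; I_R ≈ 8.6 mA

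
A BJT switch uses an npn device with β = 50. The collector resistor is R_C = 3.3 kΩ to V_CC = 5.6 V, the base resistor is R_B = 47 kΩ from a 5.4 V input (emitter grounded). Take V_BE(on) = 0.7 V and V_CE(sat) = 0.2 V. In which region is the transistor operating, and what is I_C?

Assume active: I_B = (5.4 − 0.7)/47 = 0.1 mA, giving I_C = β·I_B = 5 mA.
But then V_CE = 5.6 − 5×3.3 = -10.9 V < V_CE(sat) = 0.2 V — impossible in the active region.
So the transistor is saturated. With V_CE = 0.2 V, I_C = (V_CC − 0.2)/R_C = 5.4/3.3 = 1.64 mA.
Check: β·I_B = 5 mA > I_C = 1.64 mA, confirming saturation.

saturation; I_C ≈ 1.6 mA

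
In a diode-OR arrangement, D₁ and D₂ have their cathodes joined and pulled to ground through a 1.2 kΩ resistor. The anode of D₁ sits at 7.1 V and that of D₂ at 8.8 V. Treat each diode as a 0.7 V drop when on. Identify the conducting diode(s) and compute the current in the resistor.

Assume both conduct. Then node N would need to be at both 7.1−0.7 = 6.4 V and 8.8−0.7 = 8.1 V, which is impossible.
Assume only D₂ conducts: V_N = 8.8 − 0.7 = 8.1 V, so I_R = 8.1/1.2 = 6.75 mA.
Check D₁: its anode-to-cathode voltage is 7.1 − 8.1 = -1 V < 0.7 V, so it is off. The assumption is consistent.

Only D₂ conducts; I_R ≈ 6.8 mA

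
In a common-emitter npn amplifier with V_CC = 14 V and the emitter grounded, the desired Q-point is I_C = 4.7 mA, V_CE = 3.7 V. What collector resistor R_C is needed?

Collector loop: V_CC = I_C·R_C + V_CE.
R_C = (V_CC − V_CE)/I_C = (14 − 3.7)/4.7 = 2.19 kΩ.

R_C ≈ 2.2 kΩ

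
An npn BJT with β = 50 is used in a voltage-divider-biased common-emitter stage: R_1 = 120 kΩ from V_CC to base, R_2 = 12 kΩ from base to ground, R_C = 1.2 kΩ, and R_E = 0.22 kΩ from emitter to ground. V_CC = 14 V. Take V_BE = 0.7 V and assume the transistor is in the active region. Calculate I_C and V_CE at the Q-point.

I_C ≈ 1.3 mA, V_CE ≈ 12 V

Thevenize the base divider: V_Th = V_CC·R_2/(R_1+R_2) = 14×12/132 = 1.27 V, R_Th = R_1‖R_2 = 10.9 kΩ.
Base-emitter loop: V_Th = I_B·R_Th + V_BE + (β+1)I_B·R_E, so I_B = (1.27 − 0.7) / (10.9 + 51×0.22) = 0.0259 mA.
I_C = β·I_B = 50×0.0259 = 1.29 mA, and I_E = (β+1)I_B = 1.32 mA.
V_CE = V_CC − I_C·R_C − I_E·R_E = 14 − 1.29×1.2 − 1.32×0.22 = 12.2 V.
V_CE = 12.2 V > 0.2 V confirms active-region operation.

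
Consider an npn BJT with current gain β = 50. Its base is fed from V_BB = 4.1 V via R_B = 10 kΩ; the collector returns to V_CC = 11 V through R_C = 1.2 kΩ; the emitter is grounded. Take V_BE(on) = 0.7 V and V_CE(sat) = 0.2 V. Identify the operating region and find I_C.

Assume active: I_B = (4.1 − 0.7)/10 = 0.34 mA, giving I_C = β·I_B = 17 mA.
But then V_CE = 11 − 17×1.2 = -9.4 V < V_CE(sat) = 0.2 V — impossible in the active region.
So the transistor is saturated. With V_CE = 0.2 V, I_C = (V_CC − 0.2)/R_C = 10.8/1.2 = 9 mA.
Check: β·I_B = 17 mA > I_C = 9 mA, confirming saturation.

saturation; I_C ≈ 9 mA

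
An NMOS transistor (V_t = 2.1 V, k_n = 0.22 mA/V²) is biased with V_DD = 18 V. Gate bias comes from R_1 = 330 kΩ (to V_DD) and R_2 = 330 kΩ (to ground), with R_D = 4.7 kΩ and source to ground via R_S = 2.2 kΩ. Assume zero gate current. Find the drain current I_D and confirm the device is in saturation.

I_D ≈ 1.5 mA

V_G = V_DD·R_2/(R_1+R_2) = 18×330/660 = 9 V.
Assume saturation: I_D = (k_n/2)(V_GS − V_t)² with V_GS = V_G − I_D·R_S = 9 − 2.2·I_D.
Substituting gives 0.532·I_D² − 4.34·I_D + 5.24 = 0, with roots I_D = 1.47 or 6.68 mA.
The root I_D = 6.68 mA gives V_GS = -5.69 V ≤ V_t, so take I_D = 1.47 mA.
Then V_GS = 5.76 V and V_DS = V_DD − I_D(R_D+R_S) = 18 − 1.47×6.9 = 7.84 V.
Saturation requires V_DS ≥ V_GS − V_t = 3.66 V; 7.84 ≥ 3.66 ✓.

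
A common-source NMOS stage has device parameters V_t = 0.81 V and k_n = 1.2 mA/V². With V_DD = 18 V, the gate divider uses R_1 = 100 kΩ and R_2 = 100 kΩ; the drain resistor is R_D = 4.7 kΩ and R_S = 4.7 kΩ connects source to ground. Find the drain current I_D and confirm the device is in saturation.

V_G = V_DD·R_2/(R_1+R_2) = 18×100/200 = 9 V.
Assume saturation: I_D = (k_n/2)(V_GS − V_t)² with V_GS = V_G − I_D·R_S = 9 − 4.7·I_D.
Substituting gives 13.3·I_D² − 47.2·I_D + 40.2 = 0, with roots I_D = 1.42 or 2.14 mA.
The root I_D = 2.14 mA gives V_GS = -1.08 V ≤ V_t, so take I_D = 1.42 mA.
Then V_GS = 2.35 V and V_DS = V_DD − I_D(R_D+R_S) = 18 − 1.42×9.4 = 4.69 V.
Saturation requires V_DS ≥ V_GS − V_t = 1.54 V; 4.69 ≥ 1.54 ✓.

I_D ≈ 1.4 mA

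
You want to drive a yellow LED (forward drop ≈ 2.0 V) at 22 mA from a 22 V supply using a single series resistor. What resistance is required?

The resistor drops V_S − V_D = 22 − 2.0 = 20 V at 22 mA.
R = 20 V / 22 mA = 0.909 kΩ.

R ≈ 0.91 kΩ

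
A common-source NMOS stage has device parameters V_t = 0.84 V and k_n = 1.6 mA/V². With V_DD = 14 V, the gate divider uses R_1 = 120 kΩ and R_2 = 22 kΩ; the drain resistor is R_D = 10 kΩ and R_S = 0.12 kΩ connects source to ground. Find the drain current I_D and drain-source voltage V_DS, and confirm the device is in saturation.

I_D ≈ 1.1 mA, V_DS ≈ 2.5 V

V_G = V_DD·R_2/(R_1+R_2) = 14×22/142 = 2.17 V.
Assume saturation: I_D = (k_n/2)(V_GS − V_t)² with V_GS = V_G − I_D·R_S = 2.17 − 0.12·I_D.
Substituting gives 0.0115·I_D² − 1.26·I_D + 1.41 = 0, with roots I_D = 1.14 or 108 mA.
The root I_D = 108 mA gives V_GS = -10.8 V ≤ V_t, so take I_D = 1.14 mA.
Then V_GS = 2.03 V and V_DS = V_DD − I_D(R_D+R_S) = 14 − 1.14×10.1 = 2.49 V.
Saturation requires V_DS ≥ V_GS − V_t = 1.19 V; 2.49 ≥ 1.19 ✓.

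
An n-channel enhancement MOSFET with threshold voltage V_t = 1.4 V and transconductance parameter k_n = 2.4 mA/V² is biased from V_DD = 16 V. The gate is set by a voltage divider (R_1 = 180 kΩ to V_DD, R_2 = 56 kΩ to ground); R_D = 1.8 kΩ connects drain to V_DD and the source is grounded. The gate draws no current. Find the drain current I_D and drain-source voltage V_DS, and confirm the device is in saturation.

V_G = V_DD·R_2/(R_1+R_2) = 16×56/236 = 3.8 V. With the source grounded, V_GS = V_G = 3.8 V.
Assume saturation: I_D = (k_n/2)(V_GS − V_t)² = (2.4/2)×(3.8 − 1.4)² = 1.2×2.4² = 6.89 mA.
V_DS = V_DD − I_D·R_D = 16 − 6.89×1.8 = 3.59 V.
Saturation requires V_DS ≥ V_GS − V_t = 2.4 V; 3.59 ≥ 2.4 ✓.

I_D ≈ 6.9 mA, V_DS ≈ 3.6 V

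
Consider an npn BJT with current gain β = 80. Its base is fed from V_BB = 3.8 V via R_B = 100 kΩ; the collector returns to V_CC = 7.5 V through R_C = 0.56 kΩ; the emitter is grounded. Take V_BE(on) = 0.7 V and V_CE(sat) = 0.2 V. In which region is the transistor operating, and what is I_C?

active; I_C ≈ 2.5 mA

Assume active. Base-emitter loop: I_B = (V_BB − V_BE)/R_B = (3.8 − 0.7)/100 = 0.031 mA.
I_C = β·I_B = 80×0.031 = 2.48 mA.
V_CE = V_CC − I_C·R_C = 7.5 − 2.48×0.56 = 6.11 V > V_CE(sat), so the active-region assumption holds.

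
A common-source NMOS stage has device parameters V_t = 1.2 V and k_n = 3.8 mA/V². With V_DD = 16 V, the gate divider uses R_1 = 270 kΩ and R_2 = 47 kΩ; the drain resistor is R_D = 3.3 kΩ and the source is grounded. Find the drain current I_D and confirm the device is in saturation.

I_D ≈ 2.6 mA

V_G = V_DD·R_2/(R_1+R_2) = 16×47/317 = 2.37 V. With the source grounded, V_GS = V_G = 2.37 V.
Assume saturation: I_D = (k_n/2)(V_GS − V_t)² = (3.8/2)×(2.37 − 1.2)² = 1.9×1.17² = 2.61 mA.
V_DS = V_DD − I_D·R_D = 16 − 2.61×3.3 = 7.38 V.
Saturation requires V_DS ≥ V_GS − V_t = 1.17 V; 7.38 ≥ 1.17 ✓.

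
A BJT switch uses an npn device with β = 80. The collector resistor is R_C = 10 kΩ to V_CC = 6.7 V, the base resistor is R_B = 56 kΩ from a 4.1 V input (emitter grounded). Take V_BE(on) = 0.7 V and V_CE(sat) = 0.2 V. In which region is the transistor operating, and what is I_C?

Assume active: I_B = (4.1 − 0.7)/56 = 0.0607 mA, giving I_C = β·I_B = 4.86 mA.
But then V_CE = 6.7 − 4.86×10 = -41.9 V < V_CE(sat) = 0.2 V — impossible in the active region.
So the transistor is saturated. With V_CE = 0.2 V, I_C = (V_CC − 0.2)/R_C = 6.5/10 = 0.65 mA.
Check: β·I_B = 4.86 mA > I_C = 0.65 mA, confirming saturation.

saturation; I_C ≈ 0.65 mA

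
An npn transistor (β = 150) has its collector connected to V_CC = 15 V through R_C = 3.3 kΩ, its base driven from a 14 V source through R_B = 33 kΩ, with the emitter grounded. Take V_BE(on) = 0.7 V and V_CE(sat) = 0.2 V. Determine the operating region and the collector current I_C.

saturation; I_C ≈ 4.5 mA

Assume active: I_B = (14 − 0.7)/33 = 0.403 mA, giving I_C = β·I_B = 60.5 mA.
But then V_CE = 15 − 60.5×3.3 = -184 V < V_CE(sat) = 0.2 V — impossible in the active region.
So the transistor is saturated. With V_CE = 0.2 V, I_C = (V_CC − 0.2)/R_C = 14.8/3.3 = 4.48 mA.
Check: β·I_B = 60.5 mA > I_C = 4.48 mA, confirming saturation.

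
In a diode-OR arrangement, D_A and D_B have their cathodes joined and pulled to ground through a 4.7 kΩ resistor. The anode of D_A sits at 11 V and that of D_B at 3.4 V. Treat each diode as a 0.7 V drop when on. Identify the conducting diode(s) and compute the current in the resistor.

Assume both conduct. Then node N would need to be at both 11−0.7 = 10.3 V and 3.4−0.7 = 2.7 V, which is impossible.
Assume only D_A conducts: V_N = 11 − 0.7 = 10.3 V, so I_R = 10.3/4.7 = 2.19 mA.
Check D_B: its anode-to-cathode voltage is 3.4 − 10.3 = -6.9 V < 0.7 V, so it is off. The assumption is consistent.

Only D_A conducts; I_R ≈ 2.2 mA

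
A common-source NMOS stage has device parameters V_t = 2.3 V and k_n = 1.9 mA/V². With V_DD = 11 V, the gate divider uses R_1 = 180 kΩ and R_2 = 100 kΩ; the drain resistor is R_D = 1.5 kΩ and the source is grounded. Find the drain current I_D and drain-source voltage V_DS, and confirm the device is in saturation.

I_D ≈ 2.5 mA, V_DS ≈ 7.2 V

V_G = V_DD·R_2/(R_1+R_2) = 11×100/280 = 3.93 V. With the source grounded, V_GS = V_G = 3.93 V.
Assume saturation: I_D = (k_n/2)(V_GS − V_t)² = (1.9/2)×(3.93 − 2.3)² = 0.95×1.63² = 2.52 mA.
V_DS = V_DD − I_D·R_D = 11 − 2.52×1.5 = 7.22 V.
Saturation requires V_DS ≥ V_GS − V_t = 1.63 V; 7.22 ≥ 1.63 ✓.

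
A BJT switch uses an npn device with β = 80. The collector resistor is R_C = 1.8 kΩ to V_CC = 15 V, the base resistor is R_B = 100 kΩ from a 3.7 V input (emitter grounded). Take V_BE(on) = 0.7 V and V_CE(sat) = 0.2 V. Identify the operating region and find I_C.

Assume active. Base-emitter loop: I_B = (V_BB − V_BE)/R_B = (3.7 − 0.7)/100 = 0.03 mA.
I_C = β·I_B = 80×0.03 = 2.4 mA.
V_CE = V_CC − I_C·R_C = 15 − 2.4×1.8 = 10.7 V > V_CE(sat), so the active-region assumption holds.

active; I_C ≈ 2.4 mA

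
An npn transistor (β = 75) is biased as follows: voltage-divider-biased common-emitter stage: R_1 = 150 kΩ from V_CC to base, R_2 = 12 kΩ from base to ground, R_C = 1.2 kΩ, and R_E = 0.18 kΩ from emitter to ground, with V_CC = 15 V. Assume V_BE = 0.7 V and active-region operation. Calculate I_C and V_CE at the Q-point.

I_C ≈ 1.2 mA, V_CE ≈ 13 V

Thevenize the base divider: V_Th = V_CC·R_2/(R_1+R_2) = 15×12/162 = 1.11 V, R_Th = R_1‖R_2 = 11.1 kΩ.
Base-emitter loop: V_Th = I_B·R_Th + V_BE + (β+1)I_B·R_E, so I_B = (1.11 − 0.7) / (11.1 + 76×0.18) = 0.0166 mA.
I_C = β·I_B = 75×0.0166 = 1.24 mA, and I_E = (β+1)I_B = 1.26 mA.
V_CE = V_CC − I_C·R_C − I_E·R_E = 15 − 1.24×1.2 − 1.26×0.18 = 13.3 V.
V_CE = 13.3 V > 0.2 V confirms active-region operation.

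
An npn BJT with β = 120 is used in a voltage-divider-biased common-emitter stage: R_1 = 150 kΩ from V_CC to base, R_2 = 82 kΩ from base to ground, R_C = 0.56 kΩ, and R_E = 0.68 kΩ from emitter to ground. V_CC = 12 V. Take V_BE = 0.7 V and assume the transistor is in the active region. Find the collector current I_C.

Thevenize the base divider: V_Th = V_CC·R_2/(R_1+R_2) = 12×82/232 = 4.24 V, R_Th = R_1‖R_2 = 53 kΩ.
Base-emitter loop: V_Th = I_B·R_Th + V_BE + (β+1)I_B·R_E, so I_B = (4.24 − 0.7) / (53 + 121×0.68) = 0.0262 mA.
I_C = β·I_B = 120×0.0262 = 3.14 mA, and I_E = (β+1)I_B = 3.17 mA.
V_CE = V_CC − I_C·R_C − I_E·R_E = 12 − 3.14×0.56 − 3.17×0.68 = 8.09 V.
V_CE = 8.09 V > 0.2 V confirms active-region operation.

I_C ≈ 3.1 mA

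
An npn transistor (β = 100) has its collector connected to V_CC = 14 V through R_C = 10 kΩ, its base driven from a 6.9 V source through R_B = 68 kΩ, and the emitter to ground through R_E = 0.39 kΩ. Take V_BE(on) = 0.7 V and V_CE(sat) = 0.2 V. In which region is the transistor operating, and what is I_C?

Assume active: I_B = (6.9 − 0.7)/(68 + 101×0.39) = 0.0577 mA, I_C = β·I_B = 5.77 mA.
Then V_CE = 14 − 5.77×10 − 5.83×0.39 = -46 V < 0.2 V — the active assumption fails.
Re-solve with V_CE = 0.2 V. KCL at the emitter: V_E/R_E = (V_BB−0.7−V_E)/R_B + (V_CC−0.2−V_E)/R_C, giving V_E = 0.549 V.
I_C = (V_CC − 0.2 − V_E)/R_C = (13.8 − 0.549)/10 = 1.33 mA.
Check: I_B = (6.2 − 0.549)/68 = 0.0831 mA, and β·I_B = 8.31 mA > I_C, confirming saturation.

saturation; I_C ≈ 1.3 mA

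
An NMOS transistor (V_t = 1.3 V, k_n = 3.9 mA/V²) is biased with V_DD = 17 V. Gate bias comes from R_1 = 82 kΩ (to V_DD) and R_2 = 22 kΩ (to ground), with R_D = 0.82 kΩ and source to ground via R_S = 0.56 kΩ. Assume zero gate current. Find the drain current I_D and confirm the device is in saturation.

V_G = V_DD·R_2/(R_1+R_2) = 17×22/104 = 3.6 V.
Assume saturation: I_D = (k_n/2)(V_GS − V_t)² with V_GS = V_G − I_D·R_S = 3.6 − 0.56·I_D.
Substituting gives 0.612·I_D² − 6.01·I_D + 10.3 = 0, with roots I_D = 2.2 or 7.63 mA.
The root I_D = 7.63 mA gives V_GS = -0.679 V ≤ V_t, so take I_D = 2.2 mA.
Then V_GS = 2.36 V and V_DS = V_DD − I_D(R_D+R_S) = 17 − 2.2×1.38 = 14 V.
Saturation requires V_DS ≥ V_GS − V_t = 1.06 V; 14 ≥ 1.06 ✓.

I_D ≈ 2.2 mA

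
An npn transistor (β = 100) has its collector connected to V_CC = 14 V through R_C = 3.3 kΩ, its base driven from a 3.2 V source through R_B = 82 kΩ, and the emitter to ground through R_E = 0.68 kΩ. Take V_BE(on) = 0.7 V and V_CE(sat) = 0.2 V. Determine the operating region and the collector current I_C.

active; I_C ≈ 1.7 mA

Assume active. Base-emitter loop: I_B = (V_BB − V_BE)/(R_B + (β+1)R_E) = (3.2 − 0.7)/(82 + 101×0.68) = 0.0166 mA.
I_C = β·I_B = 100×0.0166 = 1.66 mA.
V_CE = V_CC − I_C·R_C − I_E·R_E = 14 − 1.66×3.3 − 1.68×0.68 = 7.39 V > V_CE(sat), so the active-region assumption holds.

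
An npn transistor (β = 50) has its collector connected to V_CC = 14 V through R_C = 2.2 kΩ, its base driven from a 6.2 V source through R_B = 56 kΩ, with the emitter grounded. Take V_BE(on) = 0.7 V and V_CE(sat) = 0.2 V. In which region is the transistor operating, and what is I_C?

active; I_C ≈ 4.9 mA

Assume active. Base-emitter loop: I_B = (V_BB − V_BE)/R_B = (6.2 − 0.7)/56 = 0.0982 mA.
I_C = β·I_B = 50×0.0982 = 4.91 mA.
V_CE = V_CC − I_C·R_C = 14 − 4.91×2.2 = 3.2 V > V_CE(sat), so the active-region assumption holds.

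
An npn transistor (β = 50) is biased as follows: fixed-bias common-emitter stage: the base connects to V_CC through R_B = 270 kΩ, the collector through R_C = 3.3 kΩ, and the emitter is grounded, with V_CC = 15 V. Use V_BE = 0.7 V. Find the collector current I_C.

I_C ≈ 2.6 mA

Base loop: V_CC = I_B·R_B + V_BE, so I_B = (15 − 0.7)/270 kΩ = 0.053 mA.
In the active region I_C = β·I_B = 50 × 0.053 = 2.65 mA.
Collector loop: V_CE = V_CC − I_C·R_C = 15 − 2.65×3.3 = 6.26 V.
Since V_CE = 6.26 V > V_CE(sat) ≈ 0.2 V, the transistor is in the active region as assumed.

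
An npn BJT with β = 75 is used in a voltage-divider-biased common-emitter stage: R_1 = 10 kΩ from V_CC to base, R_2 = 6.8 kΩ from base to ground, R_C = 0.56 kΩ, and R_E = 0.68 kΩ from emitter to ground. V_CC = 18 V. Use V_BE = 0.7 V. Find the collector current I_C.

I_C ≈ 8.9 mA

Thevenize the base divider: V_Th = V_CC·R_2/(R_1+R_2) = 18×6.8/16.8 = 7.29 V, R_Th = R_1‖R_2 = 4.05 kΩ.
Base-emitter loop: V_Th = I_B·R_Th + V_BE + (β+1)I_B·R_E, so I_B = (7.29 − 0.7) / (4.05 + 76×0.68) = 0.118 mA.
I_C = β·I_B = 75×0.118 = 8.86 mA, and I_E = (β+1)I_B = 8.98 mA.
V_CE = V_CC − I_C·R_C − I_E·R_E = 18 − 8.86×0.56 − 8.98×0.68 = 6.93 V.
V_CE = 6.93 V > 0.2 V confirms active-region operation.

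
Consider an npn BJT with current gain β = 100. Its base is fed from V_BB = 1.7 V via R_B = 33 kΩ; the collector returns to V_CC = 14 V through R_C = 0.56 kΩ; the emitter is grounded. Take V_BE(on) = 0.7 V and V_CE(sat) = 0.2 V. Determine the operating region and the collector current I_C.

Assume active. Base-emitter loop: I_B = (V_BB − V_BE)/R_B = (1.7 − 0.7)/33 = 0.0303 mA.
I_C = β·I_B = 100×0.0303 = 3.03 mA.
V_CE = V_CC − I_C·R_C = 14 − 3.03×0.56 = 12.3 V > V_CE(sat), so the active-region assumption holds.

active; I_C ≈ 3 mA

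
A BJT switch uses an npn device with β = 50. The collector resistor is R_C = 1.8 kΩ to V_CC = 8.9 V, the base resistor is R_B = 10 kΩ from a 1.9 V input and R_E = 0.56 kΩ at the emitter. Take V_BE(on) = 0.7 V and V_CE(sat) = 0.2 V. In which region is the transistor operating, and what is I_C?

Assume active. Base-emitter loop: I_B = (V_BB − V_BE)/(R_B + (β+1)R_E) = (1.9 − 0.7)/(10 + 51×0.56) = 0.0311 mA.
I_C = β·I_B = 50×0.0311 = 1.56 mA.
V_CE = V_CC − I_C·R_C − I_E·R_E = 8.9 − 1.56×1.8 − 1.59×0.56 = 5.21 V > V_CE(sat), so the active-region assumption holds.

active; I_C ≈ 1.6 mA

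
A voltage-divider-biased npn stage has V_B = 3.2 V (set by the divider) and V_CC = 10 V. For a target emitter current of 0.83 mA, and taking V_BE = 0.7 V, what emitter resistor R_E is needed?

R_E ≈ 3 kΩ

V_E = V_B − V_BE = 3.2 − 0.7 = 2.5 V.
R_E = V_E / I_E = 2.5 / 0.83 = 3.01 kΩ.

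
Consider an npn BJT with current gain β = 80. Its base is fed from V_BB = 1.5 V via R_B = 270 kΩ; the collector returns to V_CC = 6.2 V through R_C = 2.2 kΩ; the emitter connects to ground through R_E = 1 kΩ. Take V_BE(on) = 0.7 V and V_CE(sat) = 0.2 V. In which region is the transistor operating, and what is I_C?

Assume active. Base-emitter loop: I_B = (V_BB − V_BE)/(R_B + (β+1)R_E) = (1.5 − 0.7)/(270 + 81×1) = 0.00228 mA.
I_C = β·I_B = 80×0.00228 = 0.182 mA.
V_CE = V_CC − I_C·R_C − I_E·R_E = 6.2 − 0.182×2.2 − 0.185×1 = 5.61 V > V_CE(sat), so the active-region assumption holds.

active; I_C ≈ 0.18 mA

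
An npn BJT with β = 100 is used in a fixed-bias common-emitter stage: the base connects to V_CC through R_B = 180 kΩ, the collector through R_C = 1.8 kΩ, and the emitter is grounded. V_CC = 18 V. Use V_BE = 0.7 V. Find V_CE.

V_CE ≈ 0.7 V

Base loop: V_CC = I_B·R_B + V_BE, so I_B = (18 − 0.7)/180 kΩ = 0.0961 mA.
In the active region I_C = β·I_B = 100 × 0.0961 = 9.61 mA.
Collector loop: V_CE = V_CC − I_C·R_C = 18 − 9.61×1.8 = 0.7 V.
Since V_CE = 0.7 V > V_CE(sat) ≈ 0.2 V, the transistor is in the active region as assumed.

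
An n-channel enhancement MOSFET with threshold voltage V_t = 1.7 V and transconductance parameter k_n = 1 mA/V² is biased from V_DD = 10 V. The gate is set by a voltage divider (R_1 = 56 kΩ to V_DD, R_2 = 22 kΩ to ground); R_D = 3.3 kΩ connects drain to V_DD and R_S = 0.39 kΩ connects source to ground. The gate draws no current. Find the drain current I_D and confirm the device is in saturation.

I_D ≈ 0.45 mA

V_G = V_DD·R_2/(R_1+R_2) = 10×22/78 = 2.82 V.
Assume saturation: I_D = (k_n/2)(V_GS − V_t)² with V_GS = V_G − I_D·R_S = 2.82 − 0.39·I_D.
Substituting gives 0.0761·I_D² − 1.44·I_D + 0.628 = 0, with roots I_D = 0.447 or 18.4 mA.
The root I_D = 18.4 mA gives V_GS = -4.37 V ≤ V_t, so take I_D = 0.447 mA.
Then V_GS = 2.65 V and V_DS = V_DD − I_D(R_D+R_S) = 10 − 0.447×3.69 = 8.35 V.
Saturation requires V_DS ≥ V_GS − V_t = 0.946 V; 8.35 ≥ 0.946 ✓.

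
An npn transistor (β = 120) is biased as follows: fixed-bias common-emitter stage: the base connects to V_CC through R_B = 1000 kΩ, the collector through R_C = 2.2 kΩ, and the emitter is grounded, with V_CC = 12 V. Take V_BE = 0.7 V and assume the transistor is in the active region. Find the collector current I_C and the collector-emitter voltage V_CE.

I_C ≈ 1.4 mA, V_CE ≈ 9 V

Base loop: V_CC = I_B·R_B + V_BE, so I_B = (12 − 0.7)/1000 kΩ = 0.0113 mA.
In the active region I_C = β·I_B = 120 × 0.0113 = 1.36 mA.
Collector loop: V_CE = V_CC − I_C·R_C = 12 − 1.36×2.2 = 9.02 V.
Since V_CE = 9.02 V > V_CE(sat) ≈ 0.2 V, the transistor is in the active region as assumed.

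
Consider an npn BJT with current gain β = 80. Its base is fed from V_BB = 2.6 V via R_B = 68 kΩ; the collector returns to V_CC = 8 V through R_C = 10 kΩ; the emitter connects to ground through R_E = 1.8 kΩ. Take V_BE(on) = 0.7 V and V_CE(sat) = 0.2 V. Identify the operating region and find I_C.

saturation; I_C ≈ 0.66 mA

Assume active: I_B = (2.6 − 0.7)/(68 + 81×1.8) = 0.00889 mA, I_C = β·I_B = 0.711 mA.
Then V_CE = 8 − 0.711×10 − 0.72×1.8 = -0.405 V < 0.2 V — the active assumption fails.
Re-solve with V_CE = 0.2 V. KCL at the emitter: V_E/R_E = (V_BB−0.7−V_E)/R_B + (V_CC−0.2−V_E)/R_C, giving V_E = 1.21 V.
I_C = (V_CC − 0.2 − V_E)/R_C = (7.8 − 1.21)/10 = 0.659 mA.
Check: I_B = (1.9 − 1.21)/68 = 0.0102 mA, and β·I_B = 0.817 mA > I_C, confirming saturation.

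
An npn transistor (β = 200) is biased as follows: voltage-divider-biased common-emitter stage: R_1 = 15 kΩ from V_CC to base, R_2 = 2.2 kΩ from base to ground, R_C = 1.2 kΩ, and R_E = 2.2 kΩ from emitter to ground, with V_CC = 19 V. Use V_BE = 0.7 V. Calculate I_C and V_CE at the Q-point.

Thevenize the base divider: V_Th = V_CC·R_2/(R_1+R_2) = 19×2.2/17.2 = 2.43 V, R_Th = R_1‖R_2 = 1.92 kΩ.
Base-emitter loop: V_Th = I_B·R_Th + V_BE + (β+1)I_B·R_E, so I_B = (2.43 − 0.7) / (1.92 + 201×2.2) = 0.0039 mA.
I_C = β·I_B = 200×0.0039 = 0.779 mA, and I_E = (β+1)I_B = 0.783 mA.
V_CE = V_CC − I_C·R_C − I_E·R_E = 19 − 0.779×1.2 − 0.783×2.2 = 16.3 V.
V_CE = 16.3 V > 0.2 V confirms active-region operation.

I_C ≈ 0.78 mA, V_CE ≈ 16 V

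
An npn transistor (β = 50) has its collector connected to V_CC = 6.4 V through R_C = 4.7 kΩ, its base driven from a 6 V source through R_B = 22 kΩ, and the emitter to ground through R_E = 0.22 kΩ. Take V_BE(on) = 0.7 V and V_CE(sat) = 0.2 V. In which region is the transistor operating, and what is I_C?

Assume active: I_B = (6 − 0.7)/(22 + 51×0.22) = 0.16 mA, I_C = β·I_B = 7.98 mA.
Then V_CE = 6.4 − 7.98×4.7 − 8.14×0.22 = -32.9 V < 0.2 V — the active assumption fails.
Re-solve with V_CE = 0.2 V. KCL at the emitter: V_E/R_E = (V_BB−0.7−V_E)/R_B + (V_CC−0.2−V_E)/R_C, giving V_E = 0.325 V.
I_C = (V_CC − 0.2 − V_E)/R_C = (6.2 − 0.325)/4.7 = 1.25 mA.
Check: I_B = (5.3 − 0.325)/22 = 0.226 mA, and β·I_B = 11.3 mA > I_C, confirming saturation.

saturation; I_C ≈ 1.3 mA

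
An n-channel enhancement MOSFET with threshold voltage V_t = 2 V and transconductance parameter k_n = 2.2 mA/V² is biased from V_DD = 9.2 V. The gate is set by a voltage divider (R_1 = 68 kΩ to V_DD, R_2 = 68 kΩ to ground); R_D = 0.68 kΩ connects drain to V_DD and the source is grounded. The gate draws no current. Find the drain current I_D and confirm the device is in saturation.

I_D ≈ 7.4 mA

V_G = V_DD·R_2/(R_1+R_2) = 9.2×68/136 = 4.6 V. With the source grounded, V_GS = V_G = 4.6 V.
Assume saturation: I_D = (k_n/2)(V_GS − V_t)² = (2.2/2)×(4.6 − 2)² = 1.1×2.6² = 7.44 mA.
V_DS = V_DD − I_D·R_D = 9.2 − 7.44×0.68 = 4.14 V.
Saturation requires V_DS ≥ V_GS − V_t = 2.6 V; 4.14 ≥ 2.6 ✓.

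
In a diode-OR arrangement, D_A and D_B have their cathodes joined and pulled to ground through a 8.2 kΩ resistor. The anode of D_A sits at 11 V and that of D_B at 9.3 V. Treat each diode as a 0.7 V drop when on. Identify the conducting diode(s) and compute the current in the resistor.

Only D_A conducts; I_R ≈ 1.3 mA

Assume both conduct. Then node N would need to be at both 11−0.7 = 10.3 V and 9.3−0.7 = 8.6 V, which is impossible.
Assume only D_A conducts: V_N = 11 − 0.7 = 10.3 V, so I_R = 10.3/8.2 = 1.26 mA.
Check D_B: its anode-to-cathode voltage is 9.3 − 10.3 = -1 V < 0.7 V, so it is off. The assumption is consistent.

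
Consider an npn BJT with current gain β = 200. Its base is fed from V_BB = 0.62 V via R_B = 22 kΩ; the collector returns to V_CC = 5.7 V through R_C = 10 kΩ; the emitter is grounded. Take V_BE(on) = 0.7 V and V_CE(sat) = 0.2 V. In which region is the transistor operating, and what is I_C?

cutoff; I_C ≈ 0

V_BB = 0.62 V ≤ V_BE(on) = 0.7 V, so the base-emitter junction is not forward biased.
The transistor is in cutoff: I_B = I_C = 0.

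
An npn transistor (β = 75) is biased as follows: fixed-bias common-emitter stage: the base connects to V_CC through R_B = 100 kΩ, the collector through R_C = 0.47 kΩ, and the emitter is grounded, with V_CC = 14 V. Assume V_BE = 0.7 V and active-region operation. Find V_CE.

Base loop: V_CC = I_B·R_B + V_BE, so I_B = (14 − 0.7)/100 kΩ = 0.133 mA.
In the active region I_C = β·I_B = 75 × 0.133 = 9.98 mA.
Collector loop: V_CE = V_CC − I_C·R_C = 14 − 9.98×0.47 = 9.31 V.
Since V_CE = 9.31 V > V_CE(sat) ≈ 0.2 V, the transistor is in the active region as assumed.

V_CE ≈ 9.3 V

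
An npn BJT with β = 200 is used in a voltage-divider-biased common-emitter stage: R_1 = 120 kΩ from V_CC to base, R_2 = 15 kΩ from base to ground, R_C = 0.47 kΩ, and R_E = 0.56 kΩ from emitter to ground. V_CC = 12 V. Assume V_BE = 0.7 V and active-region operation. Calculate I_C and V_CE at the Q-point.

Thevenize the base divider: V_Th = V_CC·R_2/(R_1+R_2) = 12×15/135 = 1.33 V, R_Th = R_1‖R_2 = 13.3 kΩ.
Base-emitter loop: V_Th = I_B·R_Th + V_BE + (β+1)I_B·R_E, so I_B = (1.33 − 0.7) / (13.3 + 201×0.56) = 0.00503 mA.
I_C = β·I_B = 200×0.00503 = 1.01 mA, and I_E = (β+1)I_B = 1.01 mA.
V_CE = V_CC − I_C·R_C − I_E·R_E = 12 − 1.01×0.47 − 1.01×0.56 = 11 V.
V_CE = 11 V > 0.2 V confirms active-region operation.

I_C ≈ 1 mA, V_CE ≈ 11 V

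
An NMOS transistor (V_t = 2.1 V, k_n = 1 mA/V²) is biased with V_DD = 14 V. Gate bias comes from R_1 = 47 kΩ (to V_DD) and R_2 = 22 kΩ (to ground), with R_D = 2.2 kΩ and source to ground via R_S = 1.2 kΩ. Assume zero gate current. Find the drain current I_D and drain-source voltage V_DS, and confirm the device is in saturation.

I_D ≈ 0.87 mA, V_DS ≈ 11 V

V_G = V_DD·R_2/(R_1+R_2) = 14×22/69 = 4.46 V.
Assume saturation: I_D = (k_n/2)(V_GS − V_t)² with V_GS = V_G − I_D·R_S = 4.46 − 1.2·I_D.
Substituting gives 0.72·I_D² − 3.84·I_D + 2.79 = 0, with roots I_D = 0.87 or 4.46 mA.
The root I_D = 4.46 mA gives V_GS = -0.886 V ≤ V_t, so take I_D = 0.87 mA.
Then V_GS = 3.42 V and V_DS = V_DD − I_D(R_D+R_S) = 14 − 0.87×3.4 = 11 V.
Saturation requires V_DS ≥ V_GS − V_t = 1.32 V; 11 ≥ 1.32 ✓.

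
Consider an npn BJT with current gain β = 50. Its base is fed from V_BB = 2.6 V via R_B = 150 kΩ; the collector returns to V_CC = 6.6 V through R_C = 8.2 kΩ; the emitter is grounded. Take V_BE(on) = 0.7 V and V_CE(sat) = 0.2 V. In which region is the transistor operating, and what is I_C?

active; I_C ≈ 0.63 mA

Assume active. Base-emitter loop: I_B = (V_BB − V_BE)/R_B = (2.6 − 0.7)/150 = 0.0127 mA.
I_C = β·I_B = 50×0.0127 = 0.633 mA.
V_CE = V_CC − I_C·R_C = 6.6 − 0.633×8.2 = 1.41 V > V_CE(sat), so the active-region assumption holds.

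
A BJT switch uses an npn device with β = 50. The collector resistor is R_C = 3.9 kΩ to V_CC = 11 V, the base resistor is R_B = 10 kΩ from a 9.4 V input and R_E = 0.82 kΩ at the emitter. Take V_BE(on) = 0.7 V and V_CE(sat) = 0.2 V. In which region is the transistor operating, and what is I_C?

saturation; I_C ≈ 2.2 mA

Assume active: I_B = (9.4 − 0.7)/(10 + 51×0.82) = 0.168 mA, I_C = β·I_B = 8.39 mA.
Then V_CE = 11 − 8.39×3.9 − 8.56×0.82 = -28.8 V < 0.2 V — the active assumption fails.
Re-solve with V_CE = 0.2 V. KCL at the emitter: V_E/R_E = (V_BB−0.7−V_E)/R_B + (V_CC−0.2−V_E)/R_C, giving V_E = 2.31 V.
I_C = (V_CC − 0.2 − V_E)/R_C = (10.8 − 2.31)/3.9 = 2.18 mA.
Check: I_B = (8.7 − 2.31)/10 = 0.639 mA, and β·I_B = 32 mA > I_C, confirming saturation.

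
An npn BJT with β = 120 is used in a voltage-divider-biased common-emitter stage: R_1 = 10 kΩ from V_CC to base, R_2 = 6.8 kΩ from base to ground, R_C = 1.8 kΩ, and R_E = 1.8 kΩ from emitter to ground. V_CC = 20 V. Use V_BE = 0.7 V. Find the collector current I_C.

Thevenize the base divider: V_Th = V_CC·R_2/(R_1+R_2) = 20×6.8/16.8 = 8.1 V, R_Th = R_1‖R_2 = 4.05 kΩ.
Base-emitter loop: V_Th = I_B·R_Th + V_BE + (β+1)I_B·R_E, so I_B = (8.1 − 0.7) / (4.05 + 121×1.8) = 0.0333 mA.
I_C = β·I_B = 120×0.0333 = 4 mA, and I_E = (β+1)I_B = 4.03 mA.
V_CE = V_CC − I_C·R_C − I_E·R_E = 20 − 4×1.8 − 4.03×1.8 = 5.54 V.
V_CE = 5.54 V > 0.2 V confirms active-region operation.

I_C ≈ 4 mA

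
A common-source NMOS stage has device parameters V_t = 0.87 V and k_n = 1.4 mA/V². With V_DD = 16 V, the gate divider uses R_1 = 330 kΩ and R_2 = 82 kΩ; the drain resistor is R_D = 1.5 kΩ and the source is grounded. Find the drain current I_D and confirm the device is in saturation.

I_D ≈ 3.7 mA

V_G = V_DD·R_2/(R_1+R_2) = 16×82/412 = 3.18 V. With the source grounded, V_GS = V_G = 3.18 V.
Assume saturation: I_D = (k_n/2)(V_GS − V_t)² = (1.4/2)×(3.18 − 0.87)² = 0.7×2.31² = 3.75 mA.
V_DS = V_DD − I_D·R_D = 16 − 3.75×1.5 = 10.4 V.
Saturation requires V_DS ≥ V_GS − V_t = 2.31 V; 10.4 ≥ 2.31 ✓.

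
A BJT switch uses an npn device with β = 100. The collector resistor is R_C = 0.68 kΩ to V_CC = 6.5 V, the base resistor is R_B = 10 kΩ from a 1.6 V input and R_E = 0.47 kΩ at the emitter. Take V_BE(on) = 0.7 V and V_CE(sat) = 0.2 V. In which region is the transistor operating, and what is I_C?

Assume active. Base-emitter loop: I_B = (V_BB − V_BE)/(R_B + (β+1)R_E) = (1.6 − 0.7)/(10 + 101×0.47) = 0.0157 mA.
I_C = β·I_B = 100×0.0157 = 1.57 mA.
V_CE = V_CC − I_C·R_C − I_E·R_E = 6.5 − 1.57×0.68 − 1.58×0.47 = 4.69 V > V_CE(sat), so the active-region assumption holds.

active; I_C ≈ 1.6 mA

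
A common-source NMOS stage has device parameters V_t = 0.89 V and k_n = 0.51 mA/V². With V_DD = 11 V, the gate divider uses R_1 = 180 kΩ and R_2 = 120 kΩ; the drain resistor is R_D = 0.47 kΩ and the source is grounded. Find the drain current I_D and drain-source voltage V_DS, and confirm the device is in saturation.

I_D ≈ 3.1 mA, V_DS ≈ 9.5 V

V_G = V_DD·R_2/(R_1+R_2) = 11×120/300 = 4.4 V. With the source grounded, V_GS = V_G = 4.4 V.
Assume saturation: I_D = (k_n/2)(V_GS − V_t)² = (0.51/2)×(4.4 − 0.89)² = 0.255×3.51² = 3.14 mA.
V_DS = V_DD − I_D·R_D = 11 − 3.14×0.47 = 9.52 V.
Saturation requires V_DS ≥ V_GS − V_t = 3.51 V; 9.52 ≥ 3.51 ✓.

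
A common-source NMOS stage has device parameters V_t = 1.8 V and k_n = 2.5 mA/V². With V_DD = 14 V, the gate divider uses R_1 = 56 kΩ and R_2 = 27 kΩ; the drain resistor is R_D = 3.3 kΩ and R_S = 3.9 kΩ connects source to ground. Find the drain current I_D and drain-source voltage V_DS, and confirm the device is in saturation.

V_G = V_DD·R_2/(R_1+R_2) = 14×27/83 = 4.55 V.
Assume saturation: I_D = (k_n/2)(V_GS − V_t)² with V_GS = V_G − I_D·R_S = 4.55 − 3.9·I_D.
Substituting gives 19·I_D² − 27.9·I_D + 9.48 = 0, with roots I_D = 0.538 or 0.927 mA.
The root I_D = 0.927 mA gives V_GS = 0.939 V ≤ V_t, so take I_D = 0.538 mA.
Then V_GS = 2.46 V and V_DS = V_DD − I_D(R_D+R_S) = 14 − 0.538×7.2 = 10.1 V.
Saturation requires V_DS ≥ V_GS − V_t = 0.656 V; 10.1 ≥ 0.656 ✓.

I_D ≈ 0.54 mA, V_DS ≈ 10 V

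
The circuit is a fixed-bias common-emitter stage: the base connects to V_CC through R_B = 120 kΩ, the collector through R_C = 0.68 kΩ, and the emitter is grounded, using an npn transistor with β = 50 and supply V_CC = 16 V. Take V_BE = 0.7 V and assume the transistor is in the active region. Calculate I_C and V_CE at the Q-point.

Base loop: V_CC = I_B·R_B + V_BE, so I_B = (16 − 0.7)/120 kΩ = 0.128 mA.
In the active region I_C = β·I_B = 50 × 0.128 = 6.38 mA.
Collector loop: V_CE = V_CC − I_C·R_C = 16 − 6.38×0.68 = 11.7 V.
Since V_CE = 11.7 V > V_CE(sat) ≈ 0.2 V, the transistor is in the active region as assumed.

I_C ≈ 6.4 mA, V_CE ≈ 12 V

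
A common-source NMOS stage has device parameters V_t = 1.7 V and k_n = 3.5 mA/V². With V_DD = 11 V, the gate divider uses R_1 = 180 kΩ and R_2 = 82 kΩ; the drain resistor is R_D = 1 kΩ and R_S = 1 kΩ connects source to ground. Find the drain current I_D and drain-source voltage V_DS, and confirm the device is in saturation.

V_G = V_DD·R_2/(R_1+R_2) = 11×82/262 = 3.44 V.
Assume saturation: I_D = (k_n/2)(V_GS − V_t)² with V_GS = V_G − I_D·R_S = 3.44 − 1·I_D.
Substituting gives 1.75·I_D² − 7.1·I_D + 5.32 = 0, with roots I_D = 0.99 or 3.07 mA.
The root I_D = 3.07 mA gives V_GS = 0.376 V ≤ V_t, so take I_D = 0.99 mA.
Then V_GS = 2.45 V and V_DS = V_DD − I_D(R_D+R_S) = 11 − 0.99×2 = 9.02 V.
Saturation requires V_DS ≥ V_GS − V_t = 0.752 V; 9.02 ≥ 0.752 ✓.

I_D ≈ 0.99 mA, V_DS ≈ 9 V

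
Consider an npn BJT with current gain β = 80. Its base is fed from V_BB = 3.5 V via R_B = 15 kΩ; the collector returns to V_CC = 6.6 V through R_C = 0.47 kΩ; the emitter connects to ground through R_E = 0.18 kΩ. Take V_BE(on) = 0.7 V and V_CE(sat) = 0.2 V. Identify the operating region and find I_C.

active; I_C ≈ 7.6 mA

Assume active. Base-emitter loop: I_B = (V_BB − V_BE)/(R_B + (β+1)R_E) = (3.5 − 0.7)/(15 + 81×0.18) = 0.0947 mA.
I_C = β·I_B = 80×0.0947 = 7.57 mA.
V_CE = V_CC − I_C·R_C − I_E·R_E = 6.6 − 7.57×0.47 − 7.67×0.18 = 1.66 V > V_CE(sat), so the active-region assumption holds.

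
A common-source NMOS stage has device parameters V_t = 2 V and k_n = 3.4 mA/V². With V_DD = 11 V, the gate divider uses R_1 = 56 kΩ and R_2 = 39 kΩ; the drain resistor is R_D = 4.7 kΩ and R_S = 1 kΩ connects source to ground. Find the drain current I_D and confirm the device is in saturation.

I_D ≈ 1.6 mA

V_G = V_DD·R_2/(R_1+R_2) = 11×39/95 = 4.52 V.
Assume saturation: I_D = (k_n/2)(V_GS − V_t)² with V_GS = V_G − I_D·R_S = 4.52 − 1·I_D.
Substituting gives 1.7·I_D² − 9.55·I_D + 10.8 = 0, with roots I_D = 1.56 or 4.06 mA.
The root I_D = 4.06 mA gives V_GS = 0.454 V ≤ V_t, so take I_D = 1.56 mA.
Then V_GS = 2.96 V and V_DS = V_DD − I_D(R_D+R_S) = 11 − 1.56×5.7 = 2.12 V.
Saturation requires V_DS ≥ V_GS − V_t = 0.957 V; 2.12 ≥ 0.957 ✓.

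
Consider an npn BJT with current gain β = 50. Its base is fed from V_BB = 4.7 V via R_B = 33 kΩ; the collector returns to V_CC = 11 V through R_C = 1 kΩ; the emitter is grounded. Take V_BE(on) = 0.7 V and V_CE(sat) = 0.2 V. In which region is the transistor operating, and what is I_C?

Assume active. Base-emitter loop: I_B = (V_BB − V_BE)/R_B = (4.7 − 0.7)/33 = 0.121 mA.
I_C = β·I_B = 50×0.121 = 6.06 mA.
V_CE = V_CC − I_C·R_C = 11 − 6.06×1 = 4.94 V > V_CE(sat), so the active-region assumption holds.

active; I_C ≈ 6.1 mA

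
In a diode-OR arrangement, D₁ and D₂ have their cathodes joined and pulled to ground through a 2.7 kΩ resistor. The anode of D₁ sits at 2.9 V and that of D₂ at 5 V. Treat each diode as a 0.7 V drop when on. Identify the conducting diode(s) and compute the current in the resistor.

Only D₂ conducts; I_R ≈ 1.6 mA

Assume both conduct. Then node N would need to be at both 2.9−0.7 = 2.2 V and 5−0.7 = 4.3 V, which is impossible.
Assume only D₂ conducts: V_N = 5 − 0.7 = 4.3 V, so I_R = 4.3/2.7 = 1.59 mA.
Check D₁: its anode-to-cathode voltage is 2.9 − 4.3 = -1.4 V < 0.7 V, so it is off. The assumption is consistent.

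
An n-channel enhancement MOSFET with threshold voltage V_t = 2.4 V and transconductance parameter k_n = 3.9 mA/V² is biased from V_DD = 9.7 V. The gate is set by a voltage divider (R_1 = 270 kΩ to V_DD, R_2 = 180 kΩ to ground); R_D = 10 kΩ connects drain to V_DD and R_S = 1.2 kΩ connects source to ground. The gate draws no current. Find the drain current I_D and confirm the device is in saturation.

I_D ≈ 0.73 mA

V_G = V_DD·R_2/(R_1+R_2) = 9.7×180/450 = 3.88 V.
Assume saturation: I_D = (k_n/2)(V_GS − V_t)² with V_GS = V_G − I_D·R_S = 3.88 − 1.2·I_D.
Substituting gives 2.81·I_D² − 7.93·I_D + 4.27 = 0, with roots I_D = 0.725 or 2.1 mA.
The root I_D = 2.1 mA gives V_GS = 1.36 V ≤ V_t, so take I_D = 0.725 mA.
Then V_GS = 3.01 V and V_DS = V_DD − I_D(R_D+R_S) = 9.7 − 0.725×11.2 = 1.58 V.
Saturation requires V_DS ≥ V_GS − V_t = 0.61 V; 1.58 ≥ 0.61 ✓.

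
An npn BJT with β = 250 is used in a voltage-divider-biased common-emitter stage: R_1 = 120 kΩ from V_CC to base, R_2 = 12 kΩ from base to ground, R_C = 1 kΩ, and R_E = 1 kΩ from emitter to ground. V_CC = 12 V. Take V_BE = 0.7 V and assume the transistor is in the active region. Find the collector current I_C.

I_C ≈ 0.37 mA

Thevenize the base divider: V_Th = V_CC·R_2/(R_1+R_2) = 12×12/132 = 1.09 V, R_Th = R_1‖R_2 = 10.9 kΩ.
Base-emitter loop: V_Th = I_B·R_Th + V_BE + (β+1)I_B·R_E, so I_B = (1.09 − 0.7) / (10.9 + 251×1) = 0.00149 mA.
I_C = β·I_B = 250×0.00149 = 0.373 mA, and I_E = (β+1)I_B = 0.375 mA.
V_CE = V_CC − I_C·R_C − I_E·R_E = 12 − 0.373×1 − 0.375×1 = 11.3 V.
V_CE = 11.3 V > 0.2 V confirms active-region operation.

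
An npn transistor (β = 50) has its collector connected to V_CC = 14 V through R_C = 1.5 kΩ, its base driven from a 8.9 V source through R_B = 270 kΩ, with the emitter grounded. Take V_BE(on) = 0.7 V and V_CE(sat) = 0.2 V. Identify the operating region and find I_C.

Assume active. Base-emitter loop: I_B = (V_BB − V_BE)/R_B = (8.9 − 0.7)/270 = 0.0304 mA.
I_C = β·I_B = 50×0.0304 = 1.52 mA.
V_CE = V_CC − I_C·R_C = 14 − 1.52×1.5 = 11.7 V > V_CE(sat), so the active-region assumption holds.

active; I_C ≈ 1.5 mA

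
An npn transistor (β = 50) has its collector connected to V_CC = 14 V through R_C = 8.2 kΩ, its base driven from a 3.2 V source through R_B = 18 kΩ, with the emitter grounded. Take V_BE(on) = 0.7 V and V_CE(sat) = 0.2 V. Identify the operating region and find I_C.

Assume active: I_B = (3.2 − 0.7)/18 = 0.139 mA, giving I_C = β·I_B = 6.94 mA.
But then V_CE = 14 − 6.94×8.2 = -42.9 V < V_CE(sat) = 0.2 V — impossible in the active region.
So the transistor is saturated. With V_CE = 0.2 V, I_C = (V_CC − 0.2)/R_C = 13.8/8.2 = 1.68 mA.
Check: β·I_B = 6.94 mA > I_C = 1.68 mA, confirming saturation.

saturation; I_C ≈ 1.7 mA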